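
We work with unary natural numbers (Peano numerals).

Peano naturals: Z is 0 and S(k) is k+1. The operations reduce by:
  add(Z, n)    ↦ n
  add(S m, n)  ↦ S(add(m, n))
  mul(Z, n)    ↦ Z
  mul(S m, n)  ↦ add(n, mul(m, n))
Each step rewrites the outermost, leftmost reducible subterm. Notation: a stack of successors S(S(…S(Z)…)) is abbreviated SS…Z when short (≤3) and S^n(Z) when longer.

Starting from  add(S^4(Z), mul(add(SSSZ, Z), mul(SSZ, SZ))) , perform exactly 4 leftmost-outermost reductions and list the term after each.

Answer: after 4 steps: S(S(S(S(add(Z, mul(add(SSSZ, Z), mul(SSZ, SZ)))))))

Derivation:
  start: add(S^4(Z), mul(add(SSSZ, Z), mul(SSZ, SZ)))
  [1] S(add(SSSZ, mul(add(SSSZ, Z), mul(SSZ, SZ))))
  [2] S(S(add(SSZ, mul(add(SSSZ, Z), mul(SSZ, SZ)))))
  [3] S(S(S(add(SZ, mul(add(SSSZ, Z), mul(SSZ, SZ))))))
  [4] S(S(S(S(add(Z, mul(add(SSSZ, Z), mul(SSZ, SZ)))))))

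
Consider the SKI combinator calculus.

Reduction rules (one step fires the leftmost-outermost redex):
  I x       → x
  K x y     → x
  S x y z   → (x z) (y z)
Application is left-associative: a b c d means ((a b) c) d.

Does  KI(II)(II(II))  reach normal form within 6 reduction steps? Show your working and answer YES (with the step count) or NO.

Answer: YES — reaches normal form I in 5 ≤ 6 steps

Derivation:
  start: KI(II)(II(II))
  [1] I(II(II))
  [2] II(II)
  [3] I(II)
  [4] II
  [5] I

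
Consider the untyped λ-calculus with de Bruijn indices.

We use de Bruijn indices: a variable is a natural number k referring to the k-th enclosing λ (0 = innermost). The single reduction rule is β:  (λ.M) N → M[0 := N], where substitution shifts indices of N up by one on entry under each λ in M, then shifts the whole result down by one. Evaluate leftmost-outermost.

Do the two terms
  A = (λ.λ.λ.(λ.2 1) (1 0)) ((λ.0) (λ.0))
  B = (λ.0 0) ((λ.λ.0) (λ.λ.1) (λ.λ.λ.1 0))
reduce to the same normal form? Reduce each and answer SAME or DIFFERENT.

Term A:
  start: (λ.λ.λ.(λ.2 1) (1 0)) ((λ.0) (λ.0))
  step 1: λ.λ.(λ.2 1) (1 0)
  step 2: λ.λ.1 0

Term B:
  start: (λ.0 0) ((λ.λ.0) (λ.λ.1) (λ.λ.λ.1 0))
  step 1: (λ.λ.0) (λ.λ.1) (λ.λ.λ.1 0) ((λ.λ.0) (λ.λ.1) (λ.λ.λ.1 0))
  step 2: (λ.0) (λ.λ.λ.1 0) ((λ.λ.0) (λ.λ.1) (λ.λ.λ.1 0))
  step 3: (λ.λ.λ.1 0) ((λ.λ.0) (λ.λ.1) (λ.λ.λ.1 0))
  step 4: λ.λ.1 0

Answer: SAME — A ⇓ λ.λ.1 0, B ⇓ λ.λ.1 0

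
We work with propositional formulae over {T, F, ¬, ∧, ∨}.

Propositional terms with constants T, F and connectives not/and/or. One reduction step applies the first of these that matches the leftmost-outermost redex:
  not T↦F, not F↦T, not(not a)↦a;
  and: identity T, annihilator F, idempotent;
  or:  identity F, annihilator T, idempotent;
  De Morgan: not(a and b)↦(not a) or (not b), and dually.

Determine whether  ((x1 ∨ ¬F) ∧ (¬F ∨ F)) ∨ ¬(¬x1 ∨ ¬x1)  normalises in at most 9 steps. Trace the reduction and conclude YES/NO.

Answer: YES — reaches normal form T in 6 ≤ 9 steps

Derivation:
  start: ((x1 ∨ ¬F) ∧ (¬F ∨ F)) ∨ ¬(¬x1 ∨ ¬x1)
  [1] ((x1 ∨ T) ∧ (¬F ∨ F)) ∨ ¬(¬x1 ∨ ¬x1)
  [2] (T ∧ (¬F ∨ F)) ∨ ¬(¬x1 ∨ ¬x1)
  [3] (¬F ∨ F) ∨ ¬(¬x1 ∨ ¬x1)
  [4] ¬F ∨ ¬(¬x1 ∨ ¬x1)
  [5] T ∨ ¬(¬x1 ∨ ¬x1)
  [6] T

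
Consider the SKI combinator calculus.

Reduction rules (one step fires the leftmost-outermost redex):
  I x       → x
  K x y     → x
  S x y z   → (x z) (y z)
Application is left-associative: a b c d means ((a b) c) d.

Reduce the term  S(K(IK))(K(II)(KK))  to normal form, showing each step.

Answer: normal form = S(KK)I  (in 3 steps)

Derivation:
  start: S(K(IK))(K(II)(KK))
  →1  S(KK)(K(II)(KK))
  →2  S(KK)(II)
  →3  S(KK)I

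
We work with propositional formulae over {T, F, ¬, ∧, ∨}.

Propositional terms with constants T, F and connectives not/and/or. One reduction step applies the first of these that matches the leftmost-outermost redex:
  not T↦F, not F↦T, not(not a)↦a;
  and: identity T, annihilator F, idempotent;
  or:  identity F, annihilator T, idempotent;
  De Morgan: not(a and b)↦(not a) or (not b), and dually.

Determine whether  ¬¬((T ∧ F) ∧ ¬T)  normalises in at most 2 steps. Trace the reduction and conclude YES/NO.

Answer: NO — after 2 steps the term is F ∧ ¬T, not yet normal

Derivation:
  start: ¬¬((T ∧ F) ∧ ¬T)
  →1  (T ∧ F) ∧ ¬T
  →2  F ∧ ¬T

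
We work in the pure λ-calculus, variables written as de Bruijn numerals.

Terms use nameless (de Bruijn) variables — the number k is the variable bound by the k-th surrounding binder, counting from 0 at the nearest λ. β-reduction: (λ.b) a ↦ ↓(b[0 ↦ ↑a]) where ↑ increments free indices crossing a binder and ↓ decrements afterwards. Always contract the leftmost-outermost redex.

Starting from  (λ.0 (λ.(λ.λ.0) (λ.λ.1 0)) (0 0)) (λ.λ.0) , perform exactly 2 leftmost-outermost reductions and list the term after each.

  start: (λ.0 (λ.(λ.λ.0) (λ.λ.1 0)) (0 0)) (λ.λ.0)
  [1] (λ.λ.0) (λ.(λ.λ.0) (λ.λ.1 0)) ((λ.λ.0) (λ.λ.0))
  [2] (λ.0) ((λ.λ.0) (λ.λ.0))

Answer: after 2 steps: (λ.0) ((λ.λ.0) (λ.λ.0))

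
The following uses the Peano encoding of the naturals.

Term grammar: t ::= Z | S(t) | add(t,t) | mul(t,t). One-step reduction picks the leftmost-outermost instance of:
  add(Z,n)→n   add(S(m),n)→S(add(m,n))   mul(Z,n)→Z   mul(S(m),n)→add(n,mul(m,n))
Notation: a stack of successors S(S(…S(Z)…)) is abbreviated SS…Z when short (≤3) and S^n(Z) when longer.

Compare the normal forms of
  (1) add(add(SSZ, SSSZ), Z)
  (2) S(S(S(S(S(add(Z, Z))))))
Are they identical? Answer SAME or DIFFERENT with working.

Term A:
  start: add(add(SSZ, SSSZ), Z)
  [1] add(S(add(SZ, SSSZ)), Z)
  [2] S(add(add(SZ, SSSZ), Z))
  [3] S(add(S(add(Z, SSSZ)), Z))
  [4] S(S(add(add(Z, SSSZ), Z)))
  [5] S(S(add(SSSZ, Z)))
  [6] S(S(S(add(SSZ, Z))))
  [7] S(S(S(S(add(SZ, Z)))))
  [8] S(S(S(S(S(add(Z, Z))))))
  [9] S^5(Z)

Term B:
  start: S(S(S(S(S(add(Z, Z))))))
  [1] S^5(Z)

Answer: SAME — A ⇓ S^5(Z), B ⇓ S^5(Z)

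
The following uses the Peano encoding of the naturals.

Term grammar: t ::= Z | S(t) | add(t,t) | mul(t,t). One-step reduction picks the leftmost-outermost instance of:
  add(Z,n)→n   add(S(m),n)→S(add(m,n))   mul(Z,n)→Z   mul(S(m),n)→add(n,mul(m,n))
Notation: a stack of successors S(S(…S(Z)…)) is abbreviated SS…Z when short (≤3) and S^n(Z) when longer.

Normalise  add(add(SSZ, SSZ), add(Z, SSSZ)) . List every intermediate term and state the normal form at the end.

Answer: normal form = S^7(Z)  (in 9 steps)

Reduction:
  start: add(add(SSZ, SSZ), add(Z, SSSZ))
  [1] add(S(add(SZ, SSZ)), add(Z, SSSZ))
  [2] S(add(add(SZ, SSZ), add(Z, SSSZ)))
  [3] S(add(S(add(Z, SSZ)), add(Z, SSSZ)))
  [4] S(S(add(add(Z, SSZ), add(Z, SSSZ))))
  [5] S(S(add(SSZ, add(Z, SSSZ))))
  [6] S(S(S(add(SZ, add(Z, SSSZ)))))
  [7] S(S(S(S(add(Z, add(Z, SSSZ))))))
  [8] S(S(S(S(add(Z, SSSZ)))))
  [9] S^7(Z)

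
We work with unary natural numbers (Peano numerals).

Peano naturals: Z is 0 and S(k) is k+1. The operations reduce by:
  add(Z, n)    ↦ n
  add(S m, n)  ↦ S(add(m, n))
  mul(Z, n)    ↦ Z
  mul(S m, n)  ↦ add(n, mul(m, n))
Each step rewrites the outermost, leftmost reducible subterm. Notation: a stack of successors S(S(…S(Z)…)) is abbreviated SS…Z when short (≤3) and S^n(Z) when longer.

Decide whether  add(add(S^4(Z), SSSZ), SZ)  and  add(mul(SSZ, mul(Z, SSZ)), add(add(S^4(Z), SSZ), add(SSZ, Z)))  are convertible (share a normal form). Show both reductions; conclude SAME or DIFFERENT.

Answer: SAME — A ⇓ S^8(Z), B ⇓ S^8(Z)

Derivation:
Term A:
  start: add(add(S^4(Z), SSSZ), SZ)
  →1  add(S(add(SSSZ, SSSZ)), SZ)
  →2  S(add(add(SSSZ, SSSZ), SZ))
  →3  S(add(S(add(SSZ, SSSZ)), SZ))
  →4  S(S(add(add(SSZ, SSSZ), SZ)))
  →5  S(S(add(S(add(SZ, SSSZ)), SZ)))
  →6  S(S(S(add(add(SZ, SSSZ), SZ))))
  →7  S(S(S(add(S(add(Z, SSSZ)), SZ))))
  →8  S(S(S(S(add(add(Z, SSSZ), SZ)))))
  →9  S(S(S(S(add(SSSZ, SZ)))))
  →10  S(S(S(S(S(add(SSZ, SZ))))))
  →11  S(S(S(S(S(S(add(SZ, SZ)))))))
  →12  S(S(S(S(S(S(S(add(Z, SZ))))))))
  →13  S^8(Z)

Term B:
  start: add(mul(SSZ, mul(Z, SSZ)), add(add(S^4(Z), SSZ), add(SSZ, Z)))
  →1  add(add(mul(Z, SSZ), mul(SZ, mul(Z, SSZ))), add(add(S^4(Z), SSZ), add(SSZ, Z)))
  →2  add(add(Z, mul(SZ, mul(Z, SSZ))), add(add(S^4(Z), SSZ), add(SSZ, Z)))
  →3  add(mul(SZ, mul(Z, SSZ)), add(add(S^4(Z), SSZ), add(SSZ, Z)))
  →4  add(add(mul(Z, SSZ), mul(Z, mul(Z, SSZ))), add(add(S^4(Z), SSZ), add(SSZ, Z)))
  →5  add(add(Z, mul(Z, mul(Z, SSZ))), add(add(S^4(Z), SSZ), add(SSZ, Z)))
  →6  add(mul(Z, mul(Z, SSZ)), add(add(S^4(Z), SSZ), add(SSZ, Z)))
  →7  add(Z, add(add(S^4(Z), SSZ), add(SSZ, Z)))
  →8  add(add(S^4(Z), SSZ), add(SSZ, Z))
  →9  add(S(add(SSSZ, SSZ)), add(SSZ, Z))
  →10  S(add(add(SSSZ, SSZ), add(SSZ, Z)))
  →11  S(add(S(add(SSZ, SSZ)), add(SSZ, Z)))
  →12  S(S(add(add(SSZ, SSZ), add(SSZ, Z))))
  →13  S(S(add(S(add(SZ, SSZ)), add(SSZ, Z))))
  →14  S(S(S(add(add(SZ, SSZ), add(SSZ, Z)))))
  →15  S(S(S(add(S(add(Z, SSZ)), add(SSZ, Z)))))
  →16  S(S(S(S(add(add(Z, SSZ), add(SSZ, Z))))))
  →17  S(S(S(S(add(SSZ, add(SSZ, Z))))))
  →18  S(S(S(S(S(add(SZ, add(SSZ, Z)))))))
  →19  S(S(S(S(S(S(add(Z, add(SSZ, Z))))))))
  →20  S(S(S(S(S(S(add(SSZ, Z)))))))
  →21  S(S(S(S(S(S(S(add(SZ, Z))))))))
  →22  S(S(S(S(S(S(S(S(add(Z, Z)))))))))
  →23  S^8(Z)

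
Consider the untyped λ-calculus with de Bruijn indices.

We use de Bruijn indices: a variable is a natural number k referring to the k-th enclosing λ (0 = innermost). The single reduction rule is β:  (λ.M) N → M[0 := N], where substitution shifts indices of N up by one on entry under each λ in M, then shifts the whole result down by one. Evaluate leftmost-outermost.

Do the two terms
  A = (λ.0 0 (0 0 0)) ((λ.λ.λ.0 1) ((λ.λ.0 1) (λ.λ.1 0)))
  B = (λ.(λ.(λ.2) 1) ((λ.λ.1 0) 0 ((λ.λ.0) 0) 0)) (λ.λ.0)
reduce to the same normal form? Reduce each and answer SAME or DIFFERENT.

Answer: DIFFERENT — A ⇓ λ.0 (λ.λ.0 1), B ⇓ λ.λ.0

Derivation:
Term A:
  start: (λ.0 0 (0 0 0)) ((λ.λ.λ.0 1) ((λ.λ.0 1) (λ.λ.1 0)))
  [1] (λ.λ.λ.0 1) ((λ.λ.0 1) (λ.λ.1 0)) ((λ.λ.λ.0 1) ((λ.λ.0 1) (λ.λ.1 0))) ((λ.λ.λ.0 1) ((λ.λ.0 1) (λ.λ.1 0)) ((λ.λ.λ.0 1) ((λ.λ.0 1) (λ.λ.1 0))) ((λ.λ.λ.0 1) ((λ.λ.0 1) (λ.λ.1 0))))
  [2] (λ.λ.0 1) ((λ.λ.λ.0 1) ((λ.λ.0 1) (λ.λ.1 0))) ((λ.λ.λ.0 1) ((λ.λ.0 1) (λ.λ.1 0)) ((λ.λ.λ.0 1) ((λ.λ.0 1) (λ.λ.1 0))) ((λ.λ.λ.0 1) ((λ.λ.0 1) (λ.λ.1 0))))
  [3] (λ.0 ((λ.λ.λ.0 1) ((λ.λ.0 1) (λ.λ.1 0)))) ((λ.λ.λ.0 1) ((λ.λ.0 1) (λ.λ.1 0)) ((λ.λ.λ.0 1) ((λ.λ.0 1) (λ.λ.1 0))) ((λ.λ.λ.0 1) ((λ.λ.0 1) (λ.λ.1 0))))
  [4] (λ.λ.λ.0 1) ((λ.λ.0 1) (λ.λ.1 0)) ((λ.λ.λ.0 1) ((λ.λ.0 1) (λ.λ.1 0))) ((λ.λ.λ.0 1) ((λ.λ.0 1) (λ.λ.1 0))) ((λ.λ.λ.0 1) ((λ.λ.0 1) (λ.λ.1 0)))
  [5] (λ.λ.0 1) ((λ.λ.λ.0 1) ((λ.λ.0 1) (λ.λ.1 0))) ((λ.λ.λ.0 1) ((λ.λ.0 1) (λ.λ.1 0))) ((λ.λ.λ.0 1) ((λ.λ.0 1) (λ.λ.1 0)))
  [6] (λ.0 ((λ.λ.λ.0 1) ((λ.λ.0 1) (λ.λ.1 0)))) ((λ.λ.λ.0 1) ((λ.λ.0 1) (λ.λ.1 0))) ((λ.λ.λ.0 1) ((λ.λ.0 1) (λ.λ.1 0)))
  [7] (λ.λ.λ.0 1) ((λ.λ.0 1) (λ.λ.1 0)) ((λ.λ.λ.0 1) ((λ.λ.0 1) (λ.λ.1 0))) ((λ.λ.λ.0 1) ((λ.λ.0 1) (λ.λ.1 0)))
  [8] (λ.λ.0 1) ((λ.λ.λ.0 1) ((λ.λ.0 1) (λ.λ.1 0))) ((λ.λ.λ.0 1) ((λ.λ.0 1) (λ.λ.1 0)))
  [9] (λ.0 ((λ.λ.λ.0 1) ((λ.λ.0 1) (λ.λ.1 0)))) ((λ.λ.λ.0 1) ((λ.λ.0 1) (λ.λ.1 0)))
  [10] (λ.λ.λ.0 1) ((λ.λ.0 1) (λ.λ.1 0)) ((λ.λ.λ.0 1) ((λ.λ.0 1) (λ.λ.1 0)))
  [11] (λ.λ.0 1) ((λ.λ.λ.0 1) ((λ.λ.0 1) (λ.λ.1 0)))
  [12] λ.0 ((λ.λ.λ.0 1) ((λ.λ.0 1) (λ.λ.1 0)))
  [13] λ.0 (λ.λ.0 1)

Term B:
  start: (λ.(λ.(λ.2) 1) ((λ.λ.1 0) 0 ((λ.λ.0) 0) 0)) (λ.λ.0)
  [1] (λ.(λ.λ.λ.0) (λ.λ.0)) ((λ.λ.1 0) (λ.λ.0) ((λ.λ.0) (λ.λ.0)) (λ.λ.0))
  [2] (λ.λ.λ.0) (λ.λ.0)
  [3] λ.λ.0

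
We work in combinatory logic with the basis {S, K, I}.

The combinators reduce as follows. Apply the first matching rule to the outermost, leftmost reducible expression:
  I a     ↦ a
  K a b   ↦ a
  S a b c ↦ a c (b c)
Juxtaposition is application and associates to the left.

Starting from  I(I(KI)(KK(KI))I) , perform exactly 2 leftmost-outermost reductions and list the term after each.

  start: I(I(KI)(KK(KI))I)
  [1] I(KI)(KK(KI))I
  [2] KI(KK(KI))I

Answer: after 2 steps: KI(KK(KI))I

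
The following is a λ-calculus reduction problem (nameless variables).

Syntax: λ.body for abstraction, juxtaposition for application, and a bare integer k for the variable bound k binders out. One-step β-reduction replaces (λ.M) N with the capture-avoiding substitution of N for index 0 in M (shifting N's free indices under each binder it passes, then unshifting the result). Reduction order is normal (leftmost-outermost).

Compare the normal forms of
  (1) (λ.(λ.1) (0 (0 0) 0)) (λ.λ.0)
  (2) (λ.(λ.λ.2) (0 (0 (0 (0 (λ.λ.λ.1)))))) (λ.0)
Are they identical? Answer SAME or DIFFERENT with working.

Answer: SAME — A ⇓ λ.λ.0, B ⇓ λ.λ.0

Derivation:
Term A:
  start: (λ.(λ.1) (0 (0 0) 0)) (λ.λ.0)
  step 1: (λ.λ.λ.0) ((λ.λ.0) ((λ.λ.0) (λ.λ.0)) (λ.λ.0))
  step 2: λ.λ.0

Term B:
  start: (λ.(λ.λ.2) (0 (0 (0 (0 (λ.λ.λ.1)))))) (λ.0)
  step 1: (λ.λ.λ.0) ((λ.0) ((λ.0) ((λ.0) ((λ.0) (λ.λ.λ.1)))))
  step 2: λ.λ.0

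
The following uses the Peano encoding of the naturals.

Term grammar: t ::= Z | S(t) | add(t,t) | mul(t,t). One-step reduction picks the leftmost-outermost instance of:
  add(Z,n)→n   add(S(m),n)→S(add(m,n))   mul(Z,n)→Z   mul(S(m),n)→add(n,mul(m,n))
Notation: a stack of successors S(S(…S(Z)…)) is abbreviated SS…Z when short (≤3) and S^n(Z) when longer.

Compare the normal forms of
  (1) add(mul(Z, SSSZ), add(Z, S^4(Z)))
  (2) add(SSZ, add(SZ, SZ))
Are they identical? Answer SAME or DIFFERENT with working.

Answer: SAME — A ⇓ S^4(Z), B ⇓ S^4(Z)

Reduction:
Term A:
  start: add(mul(Z, SSSZ), add(Z, S^4(Z)))
  [1] add(Z, add(Z, S^4(Z)))
  [2] add(Z, S^4(Z))
  [3] S^4(Z)

Term B:
  start: add(SSZ, add(SZ, SZ))
  [1] S(add(SZ, add(SZ, SZ)))
  [2] S(S(add(Z, add(SZ, SZ))))
  [3] S(S(add(SZ, SZ)))
  [4] S(S(S(add(Z, SZ))))
  [5] S^4(Z)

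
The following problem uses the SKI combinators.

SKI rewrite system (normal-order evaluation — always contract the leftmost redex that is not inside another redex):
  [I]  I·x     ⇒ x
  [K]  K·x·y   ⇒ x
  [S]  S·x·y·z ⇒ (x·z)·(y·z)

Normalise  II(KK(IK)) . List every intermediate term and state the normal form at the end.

Answer: normal form = K  (in 3 steps)

Reduction:
  start: II(KK(IK))
  [1] I(KK(IK))
  [2] KK(IK)
  [3] K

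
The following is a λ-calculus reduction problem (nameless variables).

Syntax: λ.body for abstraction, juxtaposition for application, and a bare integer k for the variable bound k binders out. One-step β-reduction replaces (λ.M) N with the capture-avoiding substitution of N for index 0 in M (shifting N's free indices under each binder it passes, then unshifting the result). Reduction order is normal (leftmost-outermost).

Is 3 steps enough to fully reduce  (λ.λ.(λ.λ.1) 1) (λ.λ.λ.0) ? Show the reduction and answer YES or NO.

  start: (λ.λ.(λ.λ.1) 1) (λ.λ.λ.0)
  step 1: λ.(λ.λ.1) (λ.λ.λ.0)
  step 2: λ.λ.λ.λ.λ.0

Answer: YES — reaches normal form λ.λ.λ.λ.λ.0 in 2 ≤ 3 steps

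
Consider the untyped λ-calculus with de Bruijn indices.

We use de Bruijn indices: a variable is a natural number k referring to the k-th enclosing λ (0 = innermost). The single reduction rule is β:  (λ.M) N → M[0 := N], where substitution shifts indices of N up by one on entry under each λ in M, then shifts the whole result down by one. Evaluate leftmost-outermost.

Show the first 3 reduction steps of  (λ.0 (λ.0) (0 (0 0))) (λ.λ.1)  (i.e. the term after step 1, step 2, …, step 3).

Answer: after 3 steps: λ.0

Reduction:
  start: (λ.0 (λ.0) (0 (0 0))) (λ.λ.1)
  →1  (λ.λ.1) (λ.0) ((λ.λ.1) ((λ.λ.1) (λ.λ.1)))
  →2  (λ.λ.0) ((λ.λ.1) ((λ.λ.1) (λ.λ.1)))
  →3  λ.0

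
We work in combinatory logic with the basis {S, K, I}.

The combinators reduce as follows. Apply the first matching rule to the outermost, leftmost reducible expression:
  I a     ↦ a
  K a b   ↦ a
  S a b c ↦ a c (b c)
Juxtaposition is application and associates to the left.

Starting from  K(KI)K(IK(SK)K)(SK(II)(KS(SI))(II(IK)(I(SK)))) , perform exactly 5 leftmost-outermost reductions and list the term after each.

Answer: after 5 steps: KS(SI)(II(IK)(I(SK)))

Working:
  start: K(KI)K(IK(SK)K)(SK(II)(KS(SI))(II(IK)(I(SK))))
  [1] KI(IK(SK)K)(SK(II)(KS(SI))(II(IK)(I(SK))))
  [2] I(SK(II)(KS(SI))(II(IK)(I(SK))))
  [3] SK(II)(KS(SI))(II(IK)(I(SK)))
  [4] K(KS(SI))(II(KS(SI)))(II(IK)(I(SK)))
  [5] KS(SI)(II(IK)(I(SK)))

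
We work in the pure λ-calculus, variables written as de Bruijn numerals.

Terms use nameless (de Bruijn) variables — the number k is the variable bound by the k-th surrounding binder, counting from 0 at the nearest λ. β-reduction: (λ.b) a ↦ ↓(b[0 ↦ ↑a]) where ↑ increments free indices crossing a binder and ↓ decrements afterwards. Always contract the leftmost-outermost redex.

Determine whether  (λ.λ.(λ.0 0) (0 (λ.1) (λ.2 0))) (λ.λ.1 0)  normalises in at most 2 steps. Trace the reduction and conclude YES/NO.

Answer: NO — after 2 steps the term is λ.0 (λ.1) (λ.(λ.λ.1 0) 0) (0 (λ.1) (λ.(λ.λ.1 0) 0)), not yet normal

Working:
  start: (λ.λ.(λ.0 0) (0 (λ.1) (λ.2 0))) (λ.λ.1 0)
  →1  λ.(λ.0 0) (0 (λ.1) (λ.(λ.λ.1 0) 0))
  →2  λ.0 (λ.1) (λ.(λ.λ.1 0) 0) (0 (λ.1) (λ.(λ.λ.1 0) 0))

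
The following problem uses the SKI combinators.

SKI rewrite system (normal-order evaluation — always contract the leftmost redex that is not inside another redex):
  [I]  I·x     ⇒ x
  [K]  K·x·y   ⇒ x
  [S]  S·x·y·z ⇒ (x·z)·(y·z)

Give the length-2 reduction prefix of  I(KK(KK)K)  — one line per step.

  start: I(KK(KK)K)
  →1  KK(KK)K
  →2  KK

Answer: after 2 steps: KK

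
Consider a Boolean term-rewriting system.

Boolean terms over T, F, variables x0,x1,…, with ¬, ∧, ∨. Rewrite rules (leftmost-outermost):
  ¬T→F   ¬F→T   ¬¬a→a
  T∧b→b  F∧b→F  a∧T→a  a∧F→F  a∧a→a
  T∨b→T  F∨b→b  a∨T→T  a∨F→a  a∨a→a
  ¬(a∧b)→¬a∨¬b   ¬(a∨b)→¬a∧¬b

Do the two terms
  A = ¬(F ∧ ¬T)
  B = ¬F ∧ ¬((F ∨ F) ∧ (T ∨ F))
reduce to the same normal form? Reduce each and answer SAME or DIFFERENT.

Term A:
  start: ¬(F ∧ ¬T)
  [1] ¬F ∨ ¬¬T
  [2] T ∨ ¬¬T
  [3] T

Term B:
  start: ¬F ∧ ¬((F ∨ F) ∧ (T ∨ F))
  [1] T ∧ ¬((F ∨ F) ∧ (T ∨ F))
  [2] ¬((F ∨ F) ∧ (T ∨ F))
  [3] ¬(F ∨ F) ∨ ¬(T ∨ F)
  [4] (¬F ∧ ¬F) ∨ ¬(T ∨ F)
  [5] ¬F ∨ ¬(T ∨ F)
  [6] T ∨ ¬(T ∨ F)
  [7] T

Answer: SAME — A ⇓ T, B ⇓ T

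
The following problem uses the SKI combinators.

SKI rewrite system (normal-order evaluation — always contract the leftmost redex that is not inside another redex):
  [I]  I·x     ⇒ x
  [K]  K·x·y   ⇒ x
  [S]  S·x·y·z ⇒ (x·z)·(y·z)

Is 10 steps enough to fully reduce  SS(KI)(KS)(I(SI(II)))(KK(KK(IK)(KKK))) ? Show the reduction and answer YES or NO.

  start: SS(KI)(KS)(I(SI(II)))(KK(KK(IK)(KKK)))
  →1  S(KS)(KI(KS))(I(SI(II)))(KK(KK(IK)(KKK)))
  →2  KS(I(SI(II)))(KI(KS)(I(SI(II))))(KK(KK(IK)(KKK)))
  →3  S(KI(KS)(I(SI(II))))(KK(KK(IK)(KKK)))
  →4  S(I(I(SI(II))))(KK(KK(IK)(KKK)))
  →5  S(I(SI(II)))(KK(KK(IK)(KKK)))
  →6  S(SI(II))(KK(KK(IK)(KKK)))
  →7  S(SII)(KK(KK(IK)(KKK)))
  →8  S(SII)K

Answer: YES — reaches normal form S(SII)K in 8 ≤ 10 steps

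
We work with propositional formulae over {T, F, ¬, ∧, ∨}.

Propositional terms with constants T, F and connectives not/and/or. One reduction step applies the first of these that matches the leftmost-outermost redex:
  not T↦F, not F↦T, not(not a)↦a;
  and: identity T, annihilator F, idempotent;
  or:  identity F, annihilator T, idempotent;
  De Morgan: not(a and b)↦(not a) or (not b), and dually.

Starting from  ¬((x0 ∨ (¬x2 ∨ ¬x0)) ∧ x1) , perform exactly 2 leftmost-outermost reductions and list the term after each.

  start: ¬((x0 ∨ (¬x2 ∨ ¬x0)) ∧ x1)
  step 1: ¬(x0 ∨ (¬x2 ∨ ¬x0)) ∨ ¬x1
  step 2: (¬x0 ∧ ¬(¬x2 ∨ ¬x0)) ∨ ¬x1

Answer: after 2 steps: (¬x0 ∧ ¬(¬x2 ∨ ¬x0)) ∨ ¬x1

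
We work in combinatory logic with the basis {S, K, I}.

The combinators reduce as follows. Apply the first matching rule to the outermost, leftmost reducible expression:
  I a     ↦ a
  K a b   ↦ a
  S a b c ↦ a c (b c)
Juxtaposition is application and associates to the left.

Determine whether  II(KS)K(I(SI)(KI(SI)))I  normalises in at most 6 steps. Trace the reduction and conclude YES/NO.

Answer: YES — reaches normal form S(SII)I in 5 ≤ 6 steps

Working:
  start: II(KS)K(I(SI)(KI(SI)))I
  [1] I(KS)K(I(SI)(KI(SI)))I
  [2] KSK(I(SI)(KI(SI)))I
  [3] S(I(SI)(KI(SI)))I
  [4] S(SI(KI(SI)))I
  [5] S(SII)I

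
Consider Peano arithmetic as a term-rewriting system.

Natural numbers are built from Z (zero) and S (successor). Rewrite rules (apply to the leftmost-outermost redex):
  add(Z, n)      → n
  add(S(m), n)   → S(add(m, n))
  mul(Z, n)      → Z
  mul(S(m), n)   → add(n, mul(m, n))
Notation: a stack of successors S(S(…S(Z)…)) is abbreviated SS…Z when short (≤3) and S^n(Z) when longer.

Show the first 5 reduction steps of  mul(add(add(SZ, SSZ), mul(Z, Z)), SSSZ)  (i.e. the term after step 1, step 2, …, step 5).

Answer: after 5 steps: S(S(add(SZ, mul(add(add(Z, SSZ), mul(Z, Z)), SSSZ))))

Derivation:
  start: mul(add(add(SZ, SSZ), mul(Z, Z)), SSSZ)
  step 1: mul(add(S(add(Z, SSZ)), mul(Z, Z)), SSSZ)
  step 2: mul(S(add(add(Z, SSZ), mul(Z, Z))), SSSZ)
  step 3: add(SSSZ, mul(add(add(Z, SSZ), mul(Z, Z)), SSSZ))
  step 4: S(add(SSZ, mul(add(add(Z, SSZ), mul(Z, Z)), SSSZ)))
  step 5: S(S(add(SZ, mul(add(add(Z, SSZ), mul(Z, Z)), SSSZ))))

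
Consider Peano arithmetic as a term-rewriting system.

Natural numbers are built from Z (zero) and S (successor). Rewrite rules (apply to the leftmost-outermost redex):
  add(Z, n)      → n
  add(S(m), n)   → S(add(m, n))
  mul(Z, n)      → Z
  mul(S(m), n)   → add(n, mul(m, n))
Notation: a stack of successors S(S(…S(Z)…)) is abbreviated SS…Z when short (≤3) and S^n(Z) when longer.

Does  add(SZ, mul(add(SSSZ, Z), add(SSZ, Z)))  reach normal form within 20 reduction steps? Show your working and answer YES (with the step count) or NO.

  start: add(SZ, mul(add(SSSZ, Z), add(SSZ, Z)))
  step 1: S(add(Z, mul(add(SSSZ, Z), add(SSZ, Z))))
  step 2: S(mul(add(SSSZ, Z), add(SSZ, Z)))
  step 3: S(mul(S(add(SSZ, Z)), add(SSZ, Z)))
  step 4: S(add(add(SSZ, Z), mul(add(SSZ, Z), add(SSZ, Z))))
  step 5: S(add(S(add(SZ, Z)), mul(add(SSZ, Z), add(SSZ, Z))))
  step 6: S(S(add(add(SZ, Z), mul(add(SSZ, Z), add(SSZ, Z)))))
  step 7: S(S(add(S(add(Z, Z)), mul(add(SSZ, Z), add(SSZ, Z)))))
  step 8: S(S(S(add(add(Z, Z), mul(add(SSZ, Z), add(SSZ, Z))))))
  step 9: S(S(S(add(Z, mul(add(SSZ, Z), add(SSZ, Z))))))
  step 10: S(S(S(mul(add(SSZ, Z), add(SSZ, Z)))))
  step 11: S(S(S(mul(S(add(SZ, Z)), add(SSZ, Z)))))
  step 12: S(S(S(add(add(SSZ, Z), mul(add(SZ, Z), add(SSZ, Z))))))
  step 13: S(S(S(add(S(add(SZ, Z)), mul(add(SZ, Z), add(SSZ, Z))))))
  step 14: S(S(S(S(add(add(SZ, Z), mul(add(SZ, Z), add(SSZ, Z)))))))
  step 15: S(S(S(S(add(S(add(Z, Z)), mul(add(SZ, Z), add(SSZ, Z)))))))
  step 16: S(S(S(S(S(add(add(Z, Z), mul(add(SZ, Z), add(SSZ, Z))))))))
  step 17: S(S(S(S(S(add(Z, mul(add(SZ, Z), add(SSZ, Z))))))))
  step 18: S(S(S(S(S(mul(add(SZ, Z), add(SSZ, Z)))))))
  step 19: S(S(S(S(S(mul(S(add(Z, Z)), add(SSZ, Z)))))))
  step 20: S(S(S(S(S(add(add(SSZ, Z), mul(add(Z, Z), add(SSZ, Z))))))))

Answer: NO — after 20 steps the term is S(S(S(S(S(add(add(SSZ, Z), mul(add(Z, Z), add(SSZ, Z)))))))), not yet normal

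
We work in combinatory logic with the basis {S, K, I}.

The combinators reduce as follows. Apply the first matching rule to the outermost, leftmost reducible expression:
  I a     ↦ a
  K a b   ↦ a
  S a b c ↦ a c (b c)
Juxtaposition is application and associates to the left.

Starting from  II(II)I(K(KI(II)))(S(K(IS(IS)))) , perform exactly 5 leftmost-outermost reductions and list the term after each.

  start: II(II)I(K(KI(II)))(S(K(IS(IS))))
  step 1: I(II)I(K(KI(II)))(S(K(IS(IS))))
  step 2: III(K(KI(II)))(S(K(IS(IS))))
  step 3: II(K(KI(II)))(S(K(IS(IS))))
  step 4: I(K(KI(II)))(S(K(IS(IS))))
  step 5: K(KI(II))(S(K(IS(IS))))

Answer: after 5 steps: K(KI(II))(S(K(IS(IS))))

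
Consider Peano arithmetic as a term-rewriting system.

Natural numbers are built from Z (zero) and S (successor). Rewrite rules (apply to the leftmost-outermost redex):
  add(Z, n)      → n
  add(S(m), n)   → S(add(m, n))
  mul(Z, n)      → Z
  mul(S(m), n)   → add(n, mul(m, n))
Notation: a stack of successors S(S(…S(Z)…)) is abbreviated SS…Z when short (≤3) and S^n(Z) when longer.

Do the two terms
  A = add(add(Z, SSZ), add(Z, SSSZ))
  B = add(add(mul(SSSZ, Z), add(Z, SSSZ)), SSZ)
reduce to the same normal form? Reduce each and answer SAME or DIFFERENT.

Term A:
  start: add(add(Z, SSZ), add(Z, SSSZ))
  step 1: add(SSZ, add(Z, SSSZ))
  step 2: S(add(SZ, add(Z, SSSZ)))
  step 3: S(S(add(Z, add(Z, SSSZ))))
  step 4: S(S(add(Z, SSSZ)))
  step 5: S^5(Z)

Term B:
  start: add(add(mul(SSSZ, Z), add(Z, SSSZ)), SSZ)
  step 1: add(add(add(Z, mul(SSZ, Z)), add(Z, SSSZ)), SSZ)
  step 2: add(add(mul(SSZ, Z), add(Z, SSSZ)), SSZ)
  step 3: add(add(add(Z, mul(SZ, Z)), add(Z, SSSZ)), SSZ)
  step 4: add(add(mul(SZ, Z), add(Z, SSSZ)), SSZ)
  step 5: add(add(add(Z, mul(Z, Z)), add(Z, SSSZ)), SSZ)
  step 6: add(add(mul(Z, Z), add(Z, SSSZ)), SSZ)
  step 7: add(add(Z, add(Z, SSSZ)), SSZ)
  step 8: add(add(Z, SSSZ), SSZ)
  step 9: add(SSSZ, SSZ)
  step 10: S(add(SSZ, SSZ))
  step 11: S(S(add(SZ, SSZ)))
  step 12: S(S(S(add(Z, SSZ))))
  step 13: S^5(Z)

Answer: SAME — A ⇓ S^5(Z), B ⇓ S^5(Z)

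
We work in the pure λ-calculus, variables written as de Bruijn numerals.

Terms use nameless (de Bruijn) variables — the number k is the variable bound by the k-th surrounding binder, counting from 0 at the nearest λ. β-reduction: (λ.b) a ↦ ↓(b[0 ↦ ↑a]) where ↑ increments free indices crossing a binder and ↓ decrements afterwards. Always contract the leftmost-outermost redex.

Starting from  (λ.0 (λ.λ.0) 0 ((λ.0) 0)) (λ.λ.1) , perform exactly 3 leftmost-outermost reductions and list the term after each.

  start: (λ.0 (λ.λ.0) 0 ((λ.0) 0)) (λ.λ.1)
  step 1: (λ.λ.1) (λ.λ.0) (λ.λ.1) ((λ.0) (λ.λ.1))
  step 2: (λ.λ.λ.0) (λ.λ.1) ((λ.0) (λ.λ.1))
  step 3: (λ.λ.0) ((λ.0) (λ.λ.1))

Answer: after 3 steps: (λ.λ.0) ((λ.0) (λ.λ.1))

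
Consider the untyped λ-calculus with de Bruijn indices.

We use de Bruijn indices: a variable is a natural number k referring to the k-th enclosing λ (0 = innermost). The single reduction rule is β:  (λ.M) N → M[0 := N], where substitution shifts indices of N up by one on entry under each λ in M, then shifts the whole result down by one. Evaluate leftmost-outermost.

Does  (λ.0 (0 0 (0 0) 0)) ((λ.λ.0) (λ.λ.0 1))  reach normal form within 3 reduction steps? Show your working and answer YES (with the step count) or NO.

Answer: NO — after 3 steps the term is (λ.λ.0) (λ.λ.0 1) ((λ.λ.0) (λ.λ.0 1)) ((λ.λ.0) (λ.λ.0 1) ((λ.λ.0) (λ.λ.0 1))) ((λ.λ.0) (λ.λ.0 1)), not yet normal

Working:
  start: (λ.0 (0 0 (0 0) 0)) ((λ.λ.0) (λ.λ.0 1))
  →1  (λ.λ.0) (λ.λ.0 1) ((λ.λ.0) (λ.λ.0 1) ((λ.λ.0) (λ.λ.0 1)) ((λ.λ.0) (λ.λ.0 1) ((λ.λ.0) (λ.λ.0 1))) ((λ.λ.0) (λ.λ.0 1)))
  →2  (λ.0) ((λ.λ.0) (λ.λ.0 1) ((λ.λ.0) (λ.λ.0 1)) ((λ.λ.0) (λ.λ.0 1) ((λ.λ.0) (λ.λ.0 1))) ((λ.λ.0) (λ.λ.0 1)))
  →3  (λ.λ.0) (λ.λ.0 1) ((λ.λ.0) (λ.λ.0 1)) ((λ.λ.0) (λ.λ.0 1) ((λ.λ.0) (λ.λ.0 1))) ((λ.λ.0) (λ.λ.0 1))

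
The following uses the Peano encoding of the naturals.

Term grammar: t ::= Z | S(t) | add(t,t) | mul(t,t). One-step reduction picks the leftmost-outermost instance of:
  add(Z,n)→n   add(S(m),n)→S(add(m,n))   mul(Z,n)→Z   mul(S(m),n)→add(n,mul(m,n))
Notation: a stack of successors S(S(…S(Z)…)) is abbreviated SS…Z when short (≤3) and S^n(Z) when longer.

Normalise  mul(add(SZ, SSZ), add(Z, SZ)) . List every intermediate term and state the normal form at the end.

  start: mul(add(SZ, SSZ), add(Z, SZ))
  [1] mul(S(add(Z, SSZ)), add(Z, SZ))
  [2] add(add(Z, SZ), mul(add(Z, SSZ), add(Z, SZ)))
  [3] add(SZ, mul(add(Z, SSZ), add(Z, SZ)))
  [4] S(add(Z, mul(add(Z, SSZ), add(Z, SZ))))
  [5] S(mul(add(Z, SSZ), add(Z, SZ)))
  [6] S(mul(SSZ, add(Z, SZ)))
  [7] S(add(add(Z, SZ), mul(SZ, add(Z, SZ))))
  [8] S(add(SZ, mul(SZ, add(Z, SZ))))
  [9] S(S(add(Z, mul(SZ, add(Z, SZ)))))
  [10] S(S(mul(SZ, add(Z, SZ))))
  [11] S(S(add(add(Z, SZ), mul(Z, add(Z, SZ)))))
  [12] S(S(add(SZ, mul(Z, add(Z, SZ)))))
  [13] S(S(S(add(Z, mul(Z, add(Z, SZ))))))
  [14] S(S(S(mul(Z, add(Z, SZ)))))
  [15] SSSZ

Answer: normal form = SSSZ  (in 15 steps)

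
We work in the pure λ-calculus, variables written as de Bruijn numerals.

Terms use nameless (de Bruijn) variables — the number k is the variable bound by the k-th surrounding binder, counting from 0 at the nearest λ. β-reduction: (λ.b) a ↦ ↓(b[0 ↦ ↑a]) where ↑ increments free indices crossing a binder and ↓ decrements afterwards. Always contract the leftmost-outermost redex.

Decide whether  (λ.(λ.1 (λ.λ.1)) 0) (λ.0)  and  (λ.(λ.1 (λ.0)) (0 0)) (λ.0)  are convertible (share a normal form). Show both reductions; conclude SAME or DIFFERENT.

Answer: DIFFERENT — A ⇓ λ.λ.1, B ⇓ λ.0

Derivation:
Term A:
  start: (λ.(λ.1 (λ.λ.1)) 0) (λ.0)
  [1] (λ.(λ.0) (λ.λ.1)) (λ.0)
  [2] (λ.0) (λ.λ.1)
  [3] λ.λ.1

Term B:
  start: (λ.(λ.1 (λ.0)) (0 0)) (λ.0)
  [1] (λ.(λ.0) (λ.0)) ((λ.0) (λ.0))
  [2] (λ.0) (λ.0)
  [3] λ.0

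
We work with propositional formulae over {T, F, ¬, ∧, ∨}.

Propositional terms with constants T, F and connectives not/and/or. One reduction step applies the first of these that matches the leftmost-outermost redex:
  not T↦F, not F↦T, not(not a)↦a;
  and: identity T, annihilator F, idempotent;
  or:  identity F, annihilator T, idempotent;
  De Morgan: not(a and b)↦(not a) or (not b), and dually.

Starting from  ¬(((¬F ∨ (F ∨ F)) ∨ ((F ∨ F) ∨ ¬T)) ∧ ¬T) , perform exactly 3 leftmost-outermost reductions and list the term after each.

Answer: after 3 steps: ((¬¬F ∧ ¬(F ∨ F)) ∧ ¬((F ∨ F) ∨ ¬T)) ∨ ¬¬T

Reduction:
  start: ¬(((¬F ∨ (F ∨ F)) ∨ ((F ∨ F) ∨ ¬T)) ∧ ¬T)
  step 1: ¬((¬F ∨ (F ∨ F)) ∨ ((F ∨ F) ∨ ¬T)) ∨ ¬¬T
  step 2: (¬(¬F ∨ (F ∨ F)) ∧ ¬((F ∨ F) ∨ ¬T)) ∨ ¬¬T
  step 3: ((¬¬F ∧ ¬(F ∨ F)) ∧ ¬((F ∨ F) ∨ ¬T)) ∨ ¬¬T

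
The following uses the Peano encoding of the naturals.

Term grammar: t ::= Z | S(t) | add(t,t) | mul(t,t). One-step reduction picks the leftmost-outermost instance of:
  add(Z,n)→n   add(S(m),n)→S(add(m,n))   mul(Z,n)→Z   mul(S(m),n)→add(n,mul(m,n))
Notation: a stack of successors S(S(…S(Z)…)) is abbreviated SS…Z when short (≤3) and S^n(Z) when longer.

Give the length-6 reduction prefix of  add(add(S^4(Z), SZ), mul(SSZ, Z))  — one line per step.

Answer: after 6 steps: S(S(S(add(add(SZ, SZ), mul(SSZ, Z)))))

Derivation:
  start: add(add(S^4(Z), SZ), mul(SSZ, Z))
  →1  add(S(add(SSSZ, SZ)), mul(SSZ, Z))
  →2  S(add(add(SSSZ, SZ), mul(SSZ, Z)))
  →3  S(add(S(add(SSZ, SZ)), mul(SSZ, Z)))
  →4  S(S(add(add(SSZ, SZ), mul(SSZ, Z))))
  →5  S(S(add(S(add(SZ, SZ)), mul(SSZ, Z))))
  →6  S(S(S(add(add(SZ, SZ), mul(SSZ, Z)))))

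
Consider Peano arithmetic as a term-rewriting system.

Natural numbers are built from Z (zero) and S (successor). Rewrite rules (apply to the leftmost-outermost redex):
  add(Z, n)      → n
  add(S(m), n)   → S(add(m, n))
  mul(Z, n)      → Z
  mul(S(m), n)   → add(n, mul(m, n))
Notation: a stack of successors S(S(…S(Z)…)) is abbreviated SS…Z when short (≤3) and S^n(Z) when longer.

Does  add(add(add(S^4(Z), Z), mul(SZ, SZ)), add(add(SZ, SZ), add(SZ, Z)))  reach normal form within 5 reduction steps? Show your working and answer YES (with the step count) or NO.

Answer: NO — after 5 steps the term is S(add(S(add(add(SSZ, Z), mul(SZ, SZ))), add(add(SZ, SZ), add(SZ, Z)))), not yet normal

Derivation:
  start: add(add(add(S^4(Z), Z), mul(SZ, SZ)), add(add(SZ, SZ), add(SZ, Z)))
  step 1: add(add(S(add(SSSZ, Z)), mul(SZ, SZ)), add(add(SZ, SZ), add(SZ, Z)))
  step 2: add(S(add(add(SSSZ, Z), mul(SZ, SZ))), add(add(SZ, SZ), add(SZ, Z)))
  step 3: S(add(add(add(SSSZ, Z), mul(SZ, SZ)), add(add(SZ, SZ), add(SZ, Z))))
  step 4: S(add(add(S(add(SSZ, Z)), mul(SZ, SZ)), add(add(SZ, SZ), add(SZ, Z))))
  step 5: S(add(S(add(add(SSZ, Z), mul(SZ, SZ))), add(add(SZ, SZ), add(SZ, Z))))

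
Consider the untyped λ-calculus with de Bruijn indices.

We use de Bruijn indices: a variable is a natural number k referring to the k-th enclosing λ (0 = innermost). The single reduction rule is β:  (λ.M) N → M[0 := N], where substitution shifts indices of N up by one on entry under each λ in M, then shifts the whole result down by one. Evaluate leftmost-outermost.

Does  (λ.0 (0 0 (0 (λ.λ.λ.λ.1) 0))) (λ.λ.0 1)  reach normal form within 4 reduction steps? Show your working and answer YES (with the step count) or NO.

Answer: NO — after 4 steps the term is λ.0 ((λ.λ.0 1) (λ.λ.λ.λ.1) (λ.λ.0 1) (λ.λ.0 1)), not yet normal

Reduction:
  start: (λ.0 (0 0 (0 (λ.λ.λ.λ.1) 0))) (λ.λ.0 1)
  step 1: (λ.λ.0 1) ((λ.λ.0 1) (λ.λ.0 1) ((λ.λ.0 1) (λ.λ.λ.λ.1) (λ.λ.0 1)))
  step 2: λ.0 ((λ.λ.0 1) (λ.λ.0 1) ((λ.λ.0 1) (λ.λ.λ.λ.1) (λ.λ.0 1)))
  step 3: λ.0 ((λ.0 (λ.λ.0 1)) ((λ.λ.0 1) (λ.λ.λ.λ.1) (λ.λ.0 1)))
  step 4: λ.0 ((λ.λ.0 1) (λ.λ.λ.λ.1) (λ.λ.0 1) (λ.λ.0 1))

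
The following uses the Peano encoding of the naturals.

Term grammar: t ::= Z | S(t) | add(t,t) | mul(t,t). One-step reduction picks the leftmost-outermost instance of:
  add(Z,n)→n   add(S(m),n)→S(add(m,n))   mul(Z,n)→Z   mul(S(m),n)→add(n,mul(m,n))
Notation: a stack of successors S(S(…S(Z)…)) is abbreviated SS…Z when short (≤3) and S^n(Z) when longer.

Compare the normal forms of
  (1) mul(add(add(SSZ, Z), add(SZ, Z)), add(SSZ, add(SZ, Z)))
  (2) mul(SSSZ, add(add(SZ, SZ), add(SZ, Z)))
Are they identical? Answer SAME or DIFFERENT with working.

Answer: SAME — A ⇓ S^9(Z), B ⇓ S^9(Z)

Reduction:
Term A:
  start: mul(add(add(SSZ, Z), add(SZ, Z)), add(SSZ, add(SZ, Z)))
  →1  mul(add(S(add(SZ, Z)), add(SZ, Z)), add(SSZ, add(SZ, Z)))
  →2  mul(S(add(add(SZ, Z), add(SZ, Z))), add(SSZ, add(SZ, Z)))
  →3  add(add(SSZ, add(SZ, Z)), mul(add(add(SZ, Z), add(SZ, Z)), add(SSZ, add(SZ, Z))))
  →4  add(S(add(SZ, add(SZ, Z))), mul(add(add(SZ, Z), add(SZ, Z)), add(SSZ, add(SZ, Z))))
  →5  S(add(add(SZ, add(SZ, Z)), mul(add(add(SZ, Z), add(SZ, Z)), add(SSZ, add(SZ, Z)))))
  →6  S(add(S(add(Z, add(SZ, Z))), mul(add(add(SZ, Z), add(SZ, Z)), add(SSZ, add(SZ, Z)))))
  →7  S(S(add(add(Z, add(SZ, Z)), mul(add(add(SZ, Z), add(SZ, Z)), add(SSZ, add(SZ, Z))))))
  →8  S(S(add(add(SZ, Z), mul(add(add(SZ, Z), add(SZ, Z)), add(SSZ, add(SZ, Z))))))
  →9  S(S(add(S(add(Z, Z)), mul(add(add(SZ, Z), add(SZ, Z)), add(SSZ, add(SZ, Z))))))
  →10  S(S(S(add(add(Z, Z), mul(add(add(SZ, Z), add(SZ, Z)), add(SSZ, add(SZ, Z)))))))
  →11  S(S(S(add(Z, mul(add(add(SZ, Z), add(SZ, Z)), add(SSZ, add(SZ, Z)))))))
  →12  S(S(S(mul(add(add(SZ, Z), add(SZ, Z)), add(SSZ, add(SZ, Z))))))
  →13  S(S(S(mul(add(S(add(Z, Z)), add(SZ, Z)), add(SSZ, add(SZ, Z))))))
  →14  S(S(S(mul(S(add(add(Z, Z), add(SZ, Z))), add(SSZ, add(SZ, Z))))))
  →15  S(S(S(add(add(SSZ, add(SZ, Z)), mul(add(add(Z, Z), add(SZ, Z)), add(SSZ, add(SZ, Z)))))))
  →16  S(S(S(add(S(add(SZ, add(SZ, Z))), mul(add(add(Z, Z), add(SZ, Z)), add(SSZ, add(SZ, Z)))))))
  →17  S(S(S(S(add(add(SZ, add(SZ, Z)), mul(add(add(Z, Z), add(SZ, Z)), add(SSZ, add(SZ, Z))))))))
  →18  S(S(S(S(add(S(add(Z, add(SZ, Z))), mul(add(add(Z, Z), add(SZ, Z)), add(SSZ, add(SZ, Z))))))))
  →19  S(S(S(S(S(add(add(Z, add(SZ, Z)), mul(add(add(Z, Z), add(SZ, Z)), add(SSZ, add(SZ, Z)))))))))
  →20  S(S(S(S(S(add(add(SZ, Z), mul(add(add(Z, Z), add(SZ, Z)), add(SSZ, add(SZ, Z)))))))))
  →21  S(S(S(S(S(add(S(add(Z, Z)), mul(add(add(Z, Z), add(SZ, Z)), add(SSZ, add(SZ, Z)))))))))
  →22  S(S(S(S(S(S(add(add(Z, Z), mul(add(add(Z, Z), add(SZ, Z)), add(SSZ, add(SZ, Z))))))))))
  →23  S(S(S(S(S(S(add(Z, mul(add(add(Z, Z), add(SZ, Z)), add(SSZ, add(SZ, Z))))))))))
  →24  S(S(S(S(S(S(mul(add(add(Z, Z), add(SZ, Z)), add(SSZ, add(SZ, Z)))))))))
  →25  S(S(S(S(S(S(mul(add(Z, add(SZ, Z)), add(SSZ, add(SZ, Z)))))))))
  →26  S(S(S(S(S(S(mul(add(SZ, Z), add(SSZ, add(SZ, Z)))))))))
  →27  S(S(S(S(S(S(mul(S(add(Z, Z)), add(SSZ, add(SZ, Z)))))))))
  →28  S(S(S(S(S(S(add(add(SSZ, add(SZ, Z)), mul(add(Z, Z), add(SSZ, add(SZ, Z))))))))))
  →29  S(S(S(S(S(S(add(S(add(SZ, add(SZ, Z))), mul(add(Z, Z), add(SSZ, add(SZ, Z))))))))))
  →30  S(S(S(S(S(S(S(add(add(SZ, add(SZ, Z)), mul(add(Z, Z), add(SSZ, add(SZ, Z)))))))))))
  →31  S(S(S(S(S(S(S(add(S(add(Z, add(SZ, Z))), mul(add(Z, Z), add(SSZ, add(SZ, Z)))))))))))
  →32  S(S(S(S(S(S(S(S(add(add(Z, add(SZ, Z)), mul(add(Z, Z), add(SSZ, add(SZ, Z))))))))))))
  →33  S(S(S(S(S(S(S(S(add(add(SZ, Z), mul(add(Z, Z), add(SSZ, add(SZ, Z))))))))))))
  →34  S(S(S(S(S(S(S(S(add(S(add(Z, Z)), mul(add(Z, Z), add(SSZ, add(SZ, Z))))))))))))
  →35  S(S(S(S(S(S(S(S(S(add(add(Z, Z), mul(add(Z, Z), add(SSZ, add(SZ, Z)))))))))))))
  →36  S(S(S(S(S(S(S(S(S(add(Z, mul(add(Z, Z), add(SSZ, add(SZ, Z)))))))))))))
  →37  S(S(S(S(S(S(S(S(S(mul(add(Z, Z), add(SSZ, add(SZ, Z))))))))))))
  →38  S(S(S(S(S(S(S(S(S(mul(Z, add(SSZ, add(SZ, Z))))))))))))
  →39  S^9(Z)

Term B:
  start: mul(SSSZ, add(add(SZ, SZ), add(SZ, Z)))
  →1  add(add(add(SZ, SZ), add(SZ, Z)), mul(SSZ, add(add(SZ, SZ), add(SZ, Z))))
  →2  add(add(S(add(Z, SZ)), add(SZ, Z)), mul(SSZ, add(add(SZ, SZ), add(SZ, Z))))
  →3  add(S(add(add(Z, SZ), add(SZ, Z))), mul(SSZ, add(add(SZ, SZ), add(SZ, Z))))
  →4  S(add(add(add(Z, SZ), add(SZ, Z)), mul(SSZ, add(add(SZ, SZ), add(SZ, Z)))))
  →5  S(add(add(SZ, add(SZ, Z)), mul(SSZ, add(add(SZ, SZ), add(SZ, Z)))))
  →6  S(add(S(add(Z, add(SZ, Z))), mul(SSZ, add(add(SZ, SZ), add(SZ, Z)))))
  →7  S(S(add(add(Z, add(SZ, Z)), mul(SSZ, add(add(SZ, SZ), add(SZ, Z))))))
  →8  S(S(add(add(SZ, Z), mul(SSZ, add(add(SZ, SZ), add(SZ, Z))))))
  →9  S(S(add(S(add(Z, Z)), mul(SSZ, add(add(SZ, SZ), add(SZ, Z))))))
  →10  S(S(S(add(add(Z, Z), mul(SSZ, add(add(SZ, SZ), add(SZ, Z)))))))
  →11  S(S(S(add(Z, mul(SSZ, add(add(SZ, SZ), add(SZ, Z)))))))
  →12  S(S(S(mul(SSZ, add(add(SZ, SZ), add(SZ, Z))))))
  →13  S(S(S(add(add(add(SZ, SZ), add(SZ, Z)), mul(SZ, add(add(SZ, SZ), add(SZ, Z)))))))
  →14  S(S(S(add(add(S(add(Z, SZ)), add(SZ, Z)), mul(SZ, add(add(SZ, SZ), add(SZ, Z)))))))
  →15  S(S(S(add(S(add(add(Z, SZ), add(SZ, Z))), mul(SZ, add(add(SZ, SZ), add(SZ, Z)))))))
  →16  S(S(S(S(add(add(add(Z, SZ), add(SZ, Z)), mul(SZ, add(add(SZ, SZ), add(SZ, Z))))))))
  →17  S(S(S(S(add(add(SZ, add(SZ, Z)), mul(SZ, add(add(SZ, SZ), add(SZ, Z))))))))
  →18  S(S(S(S(add(S(add(Z, add(SZ, Z))), mul(SZ, add(add(SZ, SZ), add(SZ, Z))))))))
  →19  S(S(S(S(S(add(add(Z, add(SZ, Z)), mul(SZ, add(add(SZ, SZ), add(SZ, Z)))))))))
  →20  S(S(S(S(S(add(add(SZ, Z), mul(SZ, add(add(SZ, SZ), add(SZ, Z)))))))))
  →21  S(S(S(S(S(add(S(add(Z, Z)), mul(SZ, add(add(SZ, SZ), add(SZ, Z)))))))))
  →22  S(S(S(S(S(S(add(add(Z, Z), mul(SZ, add(add(SZ, SZ), add(SZ, Z))))))))))
  →23  S(S(S(S(S(S(add(Z, mul(SZ, add(add(SZ, SZ), add(SZ, Z))))))))))
  →24  S(S(S(S(S(S(mul(SZ, add(add(SZ, SZ), add(SZ, Z)))))))))
  →25  S(S(S(S(S(S(add(add(add(SZ, SZ), add(SZ, Z)), mul(Z, add(add(SZ, SZ), add(SZ, Z))))))))))
  →26  S(S(S(S(S(S(add(add(S(add(Z, SZ)), add(SZ, Z)), mul(Z, add(add(SZ, SZ), add(SZ, Z))))))))))
  →27  S(S(S(S(S(S(add(S(add(add(Z, SZ), add(SZ, Z))), mul(Z, add(add(SZ, SZ), add(SZ, Z))))))))))
  →28  S(S(S(S(S(S(S(add(add(add(Z, SZ), add(SZ, Z)), mul(Z, add(add(SZ, SZ), add(SZ, Z)))))))))))
  →29  S(S(S(S(S(S(S(add(add(SZ, add(SZ, Z)), mul(Z, add(add(SZ, SZ), add(SZ, Z)))))))))))
  →30  S(S(S(S(S(S(S(add(S(add(Z, add(SZ, Z))), mul(Z, add(add(SZ, SZ), add(SZ, Z)))))))))))
  →31  S(S(S(S(S(S(S(S(add(add(Z, add(SZ, Z)), mul(Z, add(add(SZ, SZ), add(SZ, Z))))))))))))
  →32  S(S(S(S(S(S(S(S(add(add(SZ, Z), mul(Z, add(add(SZ, SZ), add(SZ, Z))))))))))))
  →33  S(S(S(S(S(S(S(S(add(S(add(Z, Z)), mul(Z, add(add(SZ, SZ), add(SZ, Z))))))))))))
  →34  S(S(S(S(S(S(S(S(S(add(add(Z, Z), mul(Z, add(add(SZ, SZ), add(SZ, Z)))))))))))))
  →35  S(S(S(S(S(S(S(S(S(add(Z, mul(Z, add(add(SZ, SZ), add(SZ, Z)))))))))))))
  →36  S(S(S(S(S(S(S(S(S(mul(Z, add(add(SZ, SZ), add(SZ, Z))))))))))))
  →37  S^9(Z)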